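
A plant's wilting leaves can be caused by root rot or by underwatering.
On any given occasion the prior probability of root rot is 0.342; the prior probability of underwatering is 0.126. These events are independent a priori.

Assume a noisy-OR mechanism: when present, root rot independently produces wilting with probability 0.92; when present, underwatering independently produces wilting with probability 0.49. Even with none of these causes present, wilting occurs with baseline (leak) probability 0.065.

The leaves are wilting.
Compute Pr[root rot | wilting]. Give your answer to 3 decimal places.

Pr[root rot | wilting] ≈ 0.797

Under noisy-OR, P(wilting | causes) = 1 − (1−0.065)·∏(1−qᵢ) over the active causes.
P(wilting) = 0.065×0.658×0.874 + 0.52315×0.658×0.126 + 0.9252×0.342×0.874 + 0.961852×0.342×0.126 = 0.037381 + 0.043373 + 0.276550 + 0.041448 = 0.398752
The root rot-present share is 0.276550 + 0.041448 = 0.317998.
P(root rot | wilting) = 0.317998 / 0.398752 ≈ 0.797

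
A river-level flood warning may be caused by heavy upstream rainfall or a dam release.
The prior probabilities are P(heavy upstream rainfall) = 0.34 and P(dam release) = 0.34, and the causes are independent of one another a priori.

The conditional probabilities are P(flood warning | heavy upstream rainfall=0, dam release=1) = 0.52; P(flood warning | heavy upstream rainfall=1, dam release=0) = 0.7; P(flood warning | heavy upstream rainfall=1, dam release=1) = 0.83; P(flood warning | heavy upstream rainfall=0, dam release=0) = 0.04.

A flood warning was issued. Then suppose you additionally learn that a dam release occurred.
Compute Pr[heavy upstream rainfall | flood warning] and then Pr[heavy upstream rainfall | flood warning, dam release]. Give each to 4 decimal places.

P(flood warning) = 0.04·0.66·0.66 + 0.52·0.66·0.34 + 0.7·0.34·0.66 + 0.83·0.34·0.34 = 0.017424 + 0.116688 + 0.157080 + 0.095948 = 0.387140
The heavy upstream rainfall-present share is 0.157080 + 0.095948 = 0.253028.
Hence the posterior is 0.253028/0.387140 ≈ 0.6536.

With the extra evidence:
Enumerate both values of heavy upstream rainfall and weight by the priors:
  P(flood warning | dam release) = 0.52*0.66 + 0.83*0.34
        = 0.343200 + 0.282200 = 0.625400
The terms with heavy upstream rainfall present sum to 0.282200, so
  P(heavy upstream rainfall | flood warning, dam release) = 0.282200 / 0.625400 ≈ 0.4512
— dam release explains away the evidence for heavy upstream rainfall.

Pr[heavy upstream rainfall | flood warning] ≈ 0.6536; Pr[heavy upstream rainfall | flood warning, dam release] ≈ 0.4512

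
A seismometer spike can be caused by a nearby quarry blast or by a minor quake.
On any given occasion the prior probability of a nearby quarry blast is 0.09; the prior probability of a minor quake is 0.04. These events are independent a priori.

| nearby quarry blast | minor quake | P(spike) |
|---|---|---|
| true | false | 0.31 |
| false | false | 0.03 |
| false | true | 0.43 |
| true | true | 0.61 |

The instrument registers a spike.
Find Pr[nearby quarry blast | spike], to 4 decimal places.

P(spike) = 0.03×0.91×0.96 + 0.43×0.91×0.04 + 0.31×0.09×0.96 + 0.61×0.09×0.04 = 0.026208 + 0.015652 + 0.026784 + 0.002196 = 0.070840
Of this, 0.028980 comes from 0.026784 + 0.002196 (the nearby quarry blast=true cases).
So P(nearby quarry blast | spike) = 0.028980/0.070840 ≈ 0.4091.

Pr[nearby quarry blast | spike] ≈ 0.4091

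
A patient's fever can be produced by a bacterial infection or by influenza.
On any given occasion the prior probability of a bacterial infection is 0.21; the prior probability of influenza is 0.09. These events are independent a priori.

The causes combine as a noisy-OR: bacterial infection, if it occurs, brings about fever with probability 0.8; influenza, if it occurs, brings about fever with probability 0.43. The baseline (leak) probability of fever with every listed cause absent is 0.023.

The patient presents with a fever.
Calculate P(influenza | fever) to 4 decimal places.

Under noisy-OR, P(fever | causes) = 1 − (1−0.023)·∏(1−qᵢ) over the active causes.
Enumerate the 4 (bacterial infection, influenza) configurations and weight by the priors:
  P(fever) = 0.023×0.79×0.91 + 0.44311×0.79×0.09 + 0.8046×0.21×0.91 + 0.888622×0.21×0.09
        = 0.016535 + 0.031505 + 0.153759 + 0.016795 = 0.218594
Keeping only the influenza-present terms gives 0.048300, so
  P(influenza | fever) = 0.048300 / 0.218594 ≈ 0.2210

P(influenza | fever) ≈ 0.2210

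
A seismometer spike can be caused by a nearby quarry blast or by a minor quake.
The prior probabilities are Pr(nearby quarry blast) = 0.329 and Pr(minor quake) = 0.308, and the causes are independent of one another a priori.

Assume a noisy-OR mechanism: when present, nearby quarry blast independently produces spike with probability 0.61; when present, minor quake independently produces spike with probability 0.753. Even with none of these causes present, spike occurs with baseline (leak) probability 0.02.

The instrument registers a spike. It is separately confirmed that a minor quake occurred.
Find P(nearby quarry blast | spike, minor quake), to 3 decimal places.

Under noisy-OR, P(spike | causes) = 1 − (1−0.02)·∏(1−qᵢ) over the active causes.
Enumerate both values of nearby quarry blast and weight by the priors:
  P(spike | minor quake) = 0.75794·0.671 + 0.905597·0.329
        = 0.508578 + 0.297941 = 0.806519
Keeping only the nearby quarry blast-present terms gives 0.297941, so
  P(nearby quarry blast | spike, minor quake) = 0.297941 / 0.806519 ≈ 0.369

P(nearby quarry blast | spike, minor quake) ≈ 0.369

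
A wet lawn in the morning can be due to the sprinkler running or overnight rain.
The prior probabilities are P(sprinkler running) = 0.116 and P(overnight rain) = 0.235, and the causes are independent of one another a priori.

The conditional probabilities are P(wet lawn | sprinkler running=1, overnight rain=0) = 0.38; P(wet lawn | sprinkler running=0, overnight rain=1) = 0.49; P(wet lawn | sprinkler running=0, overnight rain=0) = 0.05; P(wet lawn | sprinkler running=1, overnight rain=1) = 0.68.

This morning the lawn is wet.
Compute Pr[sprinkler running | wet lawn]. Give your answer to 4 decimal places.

P(wet lawn) = 0.05×0.884×0.765 + 0.49×0.884×0.235 + 0.38×0.116×0.765 + 0.68×0.116×0.235 = 0.033813 + 0.101793 + 0.033721 + 0.018537 = 0.187864
Restricting to configurations with sprinkler running present: 0.033721 + 0.018537 = 0.052258.
Hence the posterior is 0.052258/0.187864 ≈ 0.2782.

Pr[sprinkler running | wet lawn] ≈ 0.2782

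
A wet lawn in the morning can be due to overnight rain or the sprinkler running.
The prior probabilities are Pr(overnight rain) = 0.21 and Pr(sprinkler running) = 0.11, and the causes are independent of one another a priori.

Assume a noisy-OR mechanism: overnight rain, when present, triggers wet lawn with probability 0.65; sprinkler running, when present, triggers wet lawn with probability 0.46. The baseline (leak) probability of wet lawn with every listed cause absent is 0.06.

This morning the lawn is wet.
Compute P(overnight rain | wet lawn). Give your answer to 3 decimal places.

P(overnight rain | wet lawn) ≈ 0.630

Under noisy-OR, P(wet lawn | causes) = 1 − (1−0.06)·∏(1−qᵢ) over the active causes.
Sum P(wet lawn|·) weighted by the priors over the 4 (overnight rain, sprinkler running) configurations:
  P(wet lawn) = 0.06×0.79×0.89 + 0.4924×0.79×0.11 + 0.671×0.21×0.89 + 0.82234×0.21×0.11
        = 0.042186 + 0.042790 + 0.125410 + 0.018996 = 0.229382
Configurations with overnight rain contribute 0.144406, so
  P(overnight rain | wet lawn) = 0.144406 / 0.229382 ≈ 0.630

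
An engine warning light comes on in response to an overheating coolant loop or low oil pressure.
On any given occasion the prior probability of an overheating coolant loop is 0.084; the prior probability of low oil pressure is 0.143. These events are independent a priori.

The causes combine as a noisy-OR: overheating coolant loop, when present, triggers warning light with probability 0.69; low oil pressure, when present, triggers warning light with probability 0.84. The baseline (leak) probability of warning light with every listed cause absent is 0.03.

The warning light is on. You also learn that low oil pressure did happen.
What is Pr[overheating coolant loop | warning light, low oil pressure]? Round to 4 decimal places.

Pr[overheating coolant loop | warning light, low oil pressure] ≈ 0.0937

Under noisy-OR, P(warning light | causes) = 1 − (1−0.03)·∏(1−qᵢ) over the active causes.
P(warning light | low oil pressure) = 0.8448·0.916 + 0.951888·0.084 = 0.773837 + 0.079959 = 0.853796
The overheating coolant loop-present share is 0.951888·0.084 = 0.079959.
Hence the posterior is 0.079959/0.853796 ≈ 0.0937.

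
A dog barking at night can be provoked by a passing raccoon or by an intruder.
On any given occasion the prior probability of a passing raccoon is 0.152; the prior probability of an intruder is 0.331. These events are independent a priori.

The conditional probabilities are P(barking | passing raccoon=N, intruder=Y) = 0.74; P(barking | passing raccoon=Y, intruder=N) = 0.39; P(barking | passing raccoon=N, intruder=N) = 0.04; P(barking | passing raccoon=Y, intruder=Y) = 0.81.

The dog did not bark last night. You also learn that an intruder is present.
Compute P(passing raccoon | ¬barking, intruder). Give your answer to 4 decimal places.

Weight on passing raccoon=true, given the evidence: 0.19×0.152 = 0.028880
Normalizer over all consistent configurations: 0.26×0.848 + 0.19×0.152 = 0.249360
Posterior = 0.028880 / 0.249360 ≈ 0.1158

P(passing raccoon | ¬barking, intruder) ≈ 0.1158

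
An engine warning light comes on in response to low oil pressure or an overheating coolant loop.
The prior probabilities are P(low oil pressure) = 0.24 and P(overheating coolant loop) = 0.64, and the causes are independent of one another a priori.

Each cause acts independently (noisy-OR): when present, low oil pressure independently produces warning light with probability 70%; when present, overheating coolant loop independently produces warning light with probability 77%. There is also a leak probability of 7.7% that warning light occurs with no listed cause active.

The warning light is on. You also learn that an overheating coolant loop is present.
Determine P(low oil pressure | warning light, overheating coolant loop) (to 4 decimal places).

Under noisy-OR, P(warning light | causes) = 1 − (1−0.077)·∏(1−qᵢ) over the active causes.
Enumerate both values of low oil pressure and weight by the priors:
  P(warning light | overheating coolant loop) = 0.78771*0.76 + 0.936313*0.24
        = 0.598660 + 0.224715 = 0.823375
The terms with low oil pressure present sum to 0.224715, so
  P(low oil pressure | warning light, overheating coolant loop) = 0.224715 / 0.823375 ≈ 0.2729

P(low oil pressure | warning light, overheating coolant loop) ≈ 0.2729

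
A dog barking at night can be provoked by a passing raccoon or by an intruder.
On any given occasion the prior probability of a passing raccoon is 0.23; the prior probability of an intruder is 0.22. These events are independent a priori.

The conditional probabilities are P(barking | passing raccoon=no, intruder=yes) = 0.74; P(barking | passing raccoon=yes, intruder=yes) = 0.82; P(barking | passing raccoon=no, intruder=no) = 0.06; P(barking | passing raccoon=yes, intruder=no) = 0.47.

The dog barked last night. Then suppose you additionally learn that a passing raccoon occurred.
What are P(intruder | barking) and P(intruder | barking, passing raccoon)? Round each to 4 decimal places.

Numerator (weight on configurations with intruder): 0.125356 + 0.041492 = 0.166848
Normalizer over all consistent configurations: 0.06·0.77·0.78 + 0.74·0.77·0.22 + 0.47·0.23·0.78 + 0.82·0.23·0.22 = 0.287202
P(intruder | barking) = 0.166848/0.287202 ≈ 0.5809

Now also conditioning on passing raccoon=true:
P(barking | passing raccoon) = 0.47×0.78 + 0.82×0.22 = 0.366600 + 0.180400 = 0.547000
Restricting to configurations with intruder present: 0.82×0.22 = 0.180400.
Hence the posterior is 0.180400/0.547000 ≈ 0.3298.
The drop from 0.5809 to 0.3298 is the explaining-away (discounting) effect.

P(intruder | barking) ≈ 0.5809; P(intruder | barking, passing raccoon) ≈ 0.3298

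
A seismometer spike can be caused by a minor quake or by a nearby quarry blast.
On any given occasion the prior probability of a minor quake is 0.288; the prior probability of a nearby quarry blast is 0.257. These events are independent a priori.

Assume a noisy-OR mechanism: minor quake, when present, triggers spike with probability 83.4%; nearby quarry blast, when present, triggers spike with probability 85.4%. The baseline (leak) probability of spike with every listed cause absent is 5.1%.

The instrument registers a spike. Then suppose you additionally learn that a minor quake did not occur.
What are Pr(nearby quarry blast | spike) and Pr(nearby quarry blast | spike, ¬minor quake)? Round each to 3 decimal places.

Pr(nearby quarry blast | spike) ≈ 0.526; Pr(nearby quarry blast | spike, ¬minor quake) ≈ 0.854

Under noisy-OR, P(spike | causes) = 1 − (1−0.051)·∏(1−qᵢ) over the active causes.
Enumerate the 4 (minor quake, nearby quarry blast) configurations and weight by the priors:
  P(spike) = 0.051×0.712×0.743 + 0.861446×0.712×0.257 + 0.842466×0.288×0.743 + 0.977×0.288×0.257
        = 0.026980 + 0.157631 + 0.180274 + 0.072314 = 0.437199
The terms with nearby quarry blast present sum to 0.229945, so
  P(nearby quarry blast | spike) = 0.229945 / 0.437199 ≈ 0.526

Now also conditioning on minor quake≠true:
For the numerator, keep only nearby quarry blast=true terms: 0.861446·0.257 = 0.221392
The normalizing constant is 0.051·0.743 + 0.861446·0.257 = 0.259285
Posterior = 0.221392 / 0.259285 ≈ 0.854
Ruling out minor quake raises the posterior on nearby quarry blast — the flip side of explaining away.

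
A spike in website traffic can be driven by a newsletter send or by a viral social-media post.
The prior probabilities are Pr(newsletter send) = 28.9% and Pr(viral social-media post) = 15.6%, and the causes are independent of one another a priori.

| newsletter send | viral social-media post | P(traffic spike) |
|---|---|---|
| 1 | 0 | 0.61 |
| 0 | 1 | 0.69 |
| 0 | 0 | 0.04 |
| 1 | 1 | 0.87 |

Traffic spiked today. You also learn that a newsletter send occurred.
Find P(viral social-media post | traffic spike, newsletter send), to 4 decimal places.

P(viral social-media post | traffic spike, newsletter send) ≈ 0.2086

Enumerate both values of viral social-media post and weight by the priors:
  P(traffic spike | newsletter send) = 0.61×0.844 + 0.87×0.156
        = 0.514840 + 0.135720 = 0.650560
The terms with viral social-media post present sum to 0.135720, so
  P(viral social-media post | traffic spike, newsletter send) = 0.135720 / 0.650560 ≈ 0.2086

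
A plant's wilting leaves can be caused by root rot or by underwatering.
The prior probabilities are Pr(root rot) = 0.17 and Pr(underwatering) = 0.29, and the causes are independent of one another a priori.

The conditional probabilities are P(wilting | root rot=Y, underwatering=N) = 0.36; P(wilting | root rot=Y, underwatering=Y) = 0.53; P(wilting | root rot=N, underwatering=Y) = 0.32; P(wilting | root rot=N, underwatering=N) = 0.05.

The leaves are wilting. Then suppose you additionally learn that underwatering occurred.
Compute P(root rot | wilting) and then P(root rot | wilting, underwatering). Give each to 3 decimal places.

For the numerator, keep only root rot=true terms: 0.043452 + 0.026129 = 0.069581
Normalizer over all consistent configurations: 0.05*0.83*0.71 + 0.32*0.83*0.29 + 0.36*0.17*0.71 + 0.53*0.17*0.29 = 0.176070
Posterior = 0.069581 / 0.176070 ≈ 0.395

Now also conditioning on underwatering=true:
Enumerate both values of root rot and weight by the priors:
  P(wilting | underwatering) = 0.32*0.83 + 0.53*0.17
        = 0.265600 + 0.090100 = 0.355700
The terms with root rot present sum to 0.090100, so
  P(root rot | wilting, underwatering) = 0.090100 / 0.355700 ≈ 0.253
Conditioning on underwatering lowers the posterior on root rot: the classic explaining-away effect in a common-effect structure.

P(root rot | wilting) ≈ 0.395; P(root rot | wilting, underwatering) ≈ 0.253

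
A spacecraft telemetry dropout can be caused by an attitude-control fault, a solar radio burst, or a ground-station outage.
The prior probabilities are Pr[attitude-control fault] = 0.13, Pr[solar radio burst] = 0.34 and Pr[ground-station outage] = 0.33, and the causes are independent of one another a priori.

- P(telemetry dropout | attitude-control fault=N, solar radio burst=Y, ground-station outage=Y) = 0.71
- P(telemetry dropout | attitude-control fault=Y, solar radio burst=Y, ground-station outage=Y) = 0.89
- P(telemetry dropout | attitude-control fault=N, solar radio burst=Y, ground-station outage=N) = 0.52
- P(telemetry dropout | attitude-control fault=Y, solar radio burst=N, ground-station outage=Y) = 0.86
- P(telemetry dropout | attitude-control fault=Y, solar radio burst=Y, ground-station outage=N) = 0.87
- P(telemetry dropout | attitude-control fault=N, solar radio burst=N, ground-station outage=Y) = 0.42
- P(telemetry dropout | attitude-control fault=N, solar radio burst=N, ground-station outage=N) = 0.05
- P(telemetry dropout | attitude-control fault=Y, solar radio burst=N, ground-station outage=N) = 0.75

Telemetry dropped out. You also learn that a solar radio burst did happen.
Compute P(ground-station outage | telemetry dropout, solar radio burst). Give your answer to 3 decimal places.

P(ground-station outage | telemetry dropout, solar radio burst) ≈ 0.390

P(telemetry dropout | solar radio burst) = 0.52*0.87*0.67 + 0.71*0.87*0.33 + 0.87*0.13*0.67 + 0.89*0.13*0.33 = 0.303108 + 0.203841 + 0.075777 + 0.038181 = 0.620907
Restricting to configurations with ground-station outage present: 0.203841 + 0.038181 = 0.242022.
So P(ground-station outage | telemetry dropout, solar radio burst) = 0.242022/0.620907 ≈ 0.390.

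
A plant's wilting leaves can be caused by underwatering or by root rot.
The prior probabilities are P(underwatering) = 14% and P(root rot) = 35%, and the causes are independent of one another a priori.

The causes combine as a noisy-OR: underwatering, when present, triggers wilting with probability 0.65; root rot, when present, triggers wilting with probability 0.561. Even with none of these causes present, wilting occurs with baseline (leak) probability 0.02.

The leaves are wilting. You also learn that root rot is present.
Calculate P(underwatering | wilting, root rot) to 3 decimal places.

Under noisy-OR, P(wilting | causes) = 1 − (1−0.02)·∏(1−qᵢ) over the active causes.
Numerator (weight on configurations with underwatering): 0.849423·0.14 = 0.118919
The normalizing constant is 0.56978·0.86 + 0.849423·0.14 = 0.608930
Posterior = 0.118919 / 0.608930 ≈ 0.195

P(underwatering | wilting, root rot) ≈ 0.195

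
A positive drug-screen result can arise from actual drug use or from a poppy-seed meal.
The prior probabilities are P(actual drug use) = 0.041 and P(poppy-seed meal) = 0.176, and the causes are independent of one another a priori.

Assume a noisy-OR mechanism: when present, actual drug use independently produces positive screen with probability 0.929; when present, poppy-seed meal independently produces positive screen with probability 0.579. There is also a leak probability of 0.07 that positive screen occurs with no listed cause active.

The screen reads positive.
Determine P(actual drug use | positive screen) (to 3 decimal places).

P(actual drug use | positive screen) ≈ 0.196

Under noisy-OR, P(positive screen | causes) = 1 − (1−0.07)·∏(1−qᵢ) over the active causes.
For the numerator, keep only actual drug use=true terms: 0.031553 + 0.007015 = 0.038568
Normalizer over all consistent configurations: 0.07*0.959*0.824 + 0.60847*0.959*0.176 + 0.93397*0.041*0.824 + 0.972201*0.041*0.176 = 0.196583
P(actual drug use | positive screen) = 0.038568/0.196583 ≈ 0.196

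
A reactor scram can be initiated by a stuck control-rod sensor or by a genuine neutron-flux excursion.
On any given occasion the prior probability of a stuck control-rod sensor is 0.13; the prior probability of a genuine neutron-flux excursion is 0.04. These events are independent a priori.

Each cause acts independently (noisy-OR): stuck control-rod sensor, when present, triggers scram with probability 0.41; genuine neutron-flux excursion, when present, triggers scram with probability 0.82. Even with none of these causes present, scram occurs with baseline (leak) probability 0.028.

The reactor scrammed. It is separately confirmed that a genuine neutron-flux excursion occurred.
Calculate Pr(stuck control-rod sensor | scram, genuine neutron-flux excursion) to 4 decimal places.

Under noisy-OR, P(scram | causes) = 1 − (1−0.028)·∏(1−qᵢ) over the active causes.
Numerator (weight on configurations with stuck control-rod sensor): 0.896774*0.13 = 0.116581
The normalizing constant is 0.82504*0.87 + 0.896774*0.13 = 0.834366
Posterior = 0.116581 / 0.834366 ≈ 0.1397

Pr(stuck control-rod sensor | scram, genuine neutron-flux excursion) ≈ 0.1397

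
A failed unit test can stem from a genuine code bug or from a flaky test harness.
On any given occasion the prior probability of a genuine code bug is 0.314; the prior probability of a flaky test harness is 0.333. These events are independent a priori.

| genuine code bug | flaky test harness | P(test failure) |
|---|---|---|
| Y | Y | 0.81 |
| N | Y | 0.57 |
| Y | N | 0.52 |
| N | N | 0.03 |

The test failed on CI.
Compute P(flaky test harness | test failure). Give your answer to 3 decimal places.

P(flaky test harness | test failure) ≈ 0.637

Sum P(test failure|·) weighted by the priors over the 4 (genuine code bug, flaky test harness) configurations:
  P(test failure) = 0.03·0.686·0.667 + 0.57·0.686·0.333 + 0.52·0.314·0.667 + 0.81·0.314·0.333
        = 0.013727 + 0.130210 + 0.108908 + 0.084695 = 0.337540
The terms with flaky test harness present sum to 0.214905, so
  P(flaky test harness | test failure) = 0.214905 / 0.337540 ≈ 0.637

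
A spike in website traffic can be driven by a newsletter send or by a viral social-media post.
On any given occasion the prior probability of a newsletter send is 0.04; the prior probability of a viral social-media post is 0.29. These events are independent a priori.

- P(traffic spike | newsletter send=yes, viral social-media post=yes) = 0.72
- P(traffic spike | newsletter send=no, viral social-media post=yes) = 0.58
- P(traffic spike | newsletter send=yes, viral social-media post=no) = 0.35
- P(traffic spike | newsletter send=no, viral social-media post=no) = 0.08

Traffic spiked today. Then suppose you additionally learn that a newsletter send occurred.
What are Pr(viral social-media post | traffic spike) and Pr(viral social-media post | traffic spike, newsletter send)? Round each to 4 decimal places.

P(traffic spike) = 0.08×0.96×0.71 + 0.58×0.96×0.29 + 0.35×0.04×0.71 + 0.72×0.04×0.29 = 0.054528 + 0.161472 + 0.009940 + 0.008352 = 0.234292
Of this, 0.169824 comes from 0.161472 + 0.008352 (the viral social-media post=true cases).
Hence the posterior is 0.169824/0.234292 ≈ 0.7248.

With the extra evidence:
Weight on viral social-media post=true, given the evidence: 0.72×0.29 = 0.208800
Denominator P(traffic spike | newsletter send): 0.35×0.71 + 0.72×0.29 = 0.457300
P(viral social-media post | traffic spike, newsletter send) = 0.208800/0.457300 ≈ 0.4566
Conditioning on newsletter send lowers the posterior on viral social-media post: the classic explaining-away effect in a common-effect structure.

Pr(viral social-media post | traffic spike) ≈ 0.7248; Pr(viral social-media post | traffic spike, newsletter send) ≈ 0.4566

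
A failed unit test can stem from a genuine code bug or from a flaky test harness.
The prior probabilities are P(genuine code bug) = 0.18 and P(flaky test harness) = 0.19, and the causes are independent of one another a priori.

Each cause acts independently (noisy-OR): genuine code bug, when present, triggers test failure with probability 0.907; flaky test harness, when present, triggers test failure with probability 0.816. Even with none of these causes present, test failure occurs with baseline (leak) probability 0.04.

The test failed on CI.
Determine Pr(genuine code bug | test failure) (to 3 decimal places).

Pr(genuine code bug | test failure) ≈ 0.518

Under noisy-OR, P(test failure | causes) = 1 − (1−0.04)·∏(1−qᵢ) over the active causes.
Enumerate the 4 (genuine code bug, flaky test harness) configurations and weight by the priors:
  P(test failure) = 0.04×0.82×0.81 + 0.82336×0.82×0.19 + 0.91072×0.18×0.81 + 0.983572×0.18×0.19
        = 0.026568 + 0.128279 + 0.132783 + 0.033638 = 0.321268
Configurations with genuine code bug contribute 0.166421, so
  P(genuine code bug | test failure) = 0.166421 / 0.321268 ≈ 0.518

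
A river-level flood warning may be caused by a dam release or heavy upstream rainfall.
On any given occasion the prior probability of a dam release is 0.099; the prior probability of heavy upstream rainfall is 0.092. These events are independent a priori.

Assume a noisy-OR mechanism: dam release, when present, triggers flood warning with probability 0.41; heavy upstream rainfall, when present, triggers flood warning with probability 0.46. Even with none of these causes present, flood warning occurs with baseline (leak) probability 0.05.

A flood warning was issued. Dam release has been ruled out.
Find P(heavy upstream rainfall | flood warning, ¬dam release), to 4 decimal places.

P(heavy upstream rainfall | flood warning, ¬dam release) ≈ 0.4967

Under noisy-OR, P(flood warning | causes) = 1 − (1−0.05)·∏(1−qᵢ) over the active causes.
Weight on heavy upstream rainfall=true, given the evidence: 0.487*0.092 = 0.044804
Normalizer over all consistent configurations: 0.05*0.908 + 0.487*0.092 = 0.090204
Posterior = 0.044804 / 0.090204 ≈ 0.4967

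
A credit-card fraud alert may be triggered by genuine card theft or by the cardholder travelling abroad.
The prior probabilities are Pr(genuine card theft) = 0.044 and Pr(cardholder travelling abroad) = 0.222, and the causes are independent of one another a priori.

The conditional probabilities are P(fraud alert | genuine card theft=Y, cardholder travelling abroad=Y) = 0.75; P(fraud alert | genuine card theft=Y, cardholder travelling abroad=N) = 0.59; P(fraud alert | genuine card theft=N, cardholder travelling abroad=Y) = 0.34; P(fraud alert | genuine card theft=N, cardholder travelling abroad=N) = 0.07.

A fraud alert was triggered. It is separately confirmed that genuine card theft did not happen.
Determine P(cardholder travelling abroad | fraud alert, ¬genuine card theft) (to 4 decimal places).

P(fraud alert | ¬genuine card theft) = 0.07·0.778 + 0.34·0.222 = 0.054460 + 0.075480 = 0.129940
The cardholder travelling abroad-present share is 0.34·0.222 = 0.075480.
Hence the posterior is 0.075480/0.129940 ≈ 0.5809.

P(cardholder travelling abroad | fraud alert, ¬genuine card theft) ≈ 0.5809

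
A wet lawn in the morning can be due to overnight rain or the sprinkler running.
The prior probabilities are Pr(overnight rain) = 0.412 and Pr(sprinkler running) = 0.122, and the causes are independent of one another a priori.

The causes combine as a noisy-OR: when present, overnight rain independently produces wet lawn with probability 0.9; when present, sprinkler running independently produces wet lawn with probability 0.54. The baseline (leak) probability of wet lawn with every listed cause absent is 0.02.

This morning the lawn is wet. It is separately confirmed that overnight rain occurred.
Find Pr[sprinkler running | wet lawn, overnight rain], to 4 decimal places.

Under noisy-OR, P(wet lawn | causes) = 1 − (1−0.02)·∏(1−qᵢ) over the active causes.
Weight on sprinkler running=true, given the evidence: 0.95492·0.122 = 0.116500
Normalizer over all consistent configurations: 0.902·0.878 + 0.95492·0.122 = 0.908456
P(sprinkler running | wet lawn, overnight rain) = 0.116500/0.908456 ≈ 0.1282

Pr[sprinkler running | wet lawn, overnight rain] ≈ 0.1282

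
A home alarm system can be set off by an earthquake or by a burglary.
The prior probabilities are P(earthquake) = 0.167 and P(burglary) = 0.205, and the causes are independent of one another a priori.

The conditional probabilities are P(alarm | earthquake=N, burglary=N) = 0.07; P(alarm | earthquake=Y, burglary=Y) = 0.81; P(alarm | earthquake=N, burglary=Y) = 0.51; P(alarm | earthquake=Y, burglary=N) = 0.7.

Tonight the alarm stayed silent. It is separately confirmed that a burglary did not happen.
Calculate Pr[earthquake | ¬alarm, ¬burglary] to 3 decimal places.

Enumerate both values of earthquake and weight by the priors:
  P(¬alarm | ¬burglary) = 0.93×0.833 + 0.3×0.167
        = 0.774690 + 0.050100 = 0.824790
Keeping only the earthquake-present terms gives 0.050100, so
  P(earthquake | ¬alarm, ¬burglary) = 0.050100 / 0.824790 ≈ 0.061

Pr[earthquake | ¬alarm, ¬burglary] ≈ 0.061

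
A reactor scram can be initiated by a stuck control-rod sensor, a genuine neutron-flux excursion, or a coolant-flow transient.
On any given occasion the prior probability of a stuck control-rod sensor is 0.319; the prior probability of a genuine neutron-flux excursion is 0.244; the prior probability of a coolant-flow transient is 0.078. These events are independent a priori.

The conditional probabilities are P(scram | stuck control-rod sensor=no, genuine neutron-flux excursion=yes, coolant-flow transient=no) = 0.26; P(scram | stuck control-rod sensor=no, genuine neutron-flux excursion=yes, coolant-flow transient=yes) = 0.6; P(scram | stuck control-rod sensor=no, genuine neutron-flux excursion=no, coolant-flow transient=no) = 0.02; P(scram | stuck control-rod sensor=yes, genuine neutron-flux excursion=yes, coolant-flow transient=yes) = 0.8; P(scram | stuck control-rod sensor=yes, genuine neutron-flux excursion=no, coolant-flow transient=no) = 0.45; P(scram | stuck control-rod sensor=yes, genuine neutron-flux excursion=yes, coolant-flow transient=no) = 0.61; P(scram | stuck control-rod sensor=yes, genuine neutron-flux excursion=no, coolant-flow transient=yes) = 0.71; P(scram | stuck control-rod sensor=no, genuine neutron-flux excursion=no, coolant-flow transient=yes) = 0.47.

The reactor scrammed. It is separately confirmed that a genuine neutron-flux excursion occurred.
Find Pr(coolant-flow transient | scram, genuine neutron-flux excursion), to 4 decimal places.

Pr(coolant-flow transient | scram, genuine neutron-flux excursion) ≈ 0.1313

For the numerator, keep only coolant-flow transient=true terms: 0.031871 + 0.019906 = 0.051777
The normalizing constant is 0.26·0.681·0.922 + 0.6·0.681·0.078 + 0.61·0.319·0.922 + 0.8·0.319·0.078 = 0.394438
Posterior = 0.051777 / 0.394438 ≈ 0.1313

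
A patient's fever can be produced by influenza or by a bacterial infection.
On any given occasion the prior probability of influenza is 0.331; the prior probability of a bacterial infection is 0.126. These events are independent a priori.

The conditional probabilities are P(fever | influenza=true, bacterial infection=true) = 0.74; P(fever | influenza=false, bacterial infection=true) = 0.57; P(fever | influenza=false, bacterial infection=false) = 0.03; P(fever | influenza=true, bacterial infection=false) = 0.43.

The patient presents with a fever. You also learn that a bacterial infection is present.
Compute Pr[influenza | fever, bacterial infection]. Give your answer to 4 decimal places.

P(fever | bacterial infection) = 0.57×0.669 + 0.74×0.331 = 0.381330 + 0.244940 = 0.626270
Of this, 0.244940 comes from 0.74×0.331 (the influenza=true cases).
P(influenza | fever, bacterial infection) = 0.244940 / 0.626270 ≈ 0.3911

Pr[influenza | fever, bacterial infection] ≈ 0.3911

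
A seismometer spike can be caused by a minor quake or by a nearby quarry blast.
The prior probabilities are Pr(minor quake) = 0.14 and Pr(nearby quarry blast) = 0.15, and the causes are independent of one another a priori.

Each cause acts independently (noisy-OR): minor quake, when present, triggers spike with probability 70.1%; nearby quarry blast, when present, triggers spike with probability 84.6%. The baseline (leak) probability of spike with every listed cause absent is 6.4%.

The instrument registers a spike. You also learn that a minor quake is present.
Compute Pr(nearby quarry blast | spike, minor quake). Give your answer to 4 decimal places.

Pr(nearby quarry blast | spike, minor quake) ≈ 0.1899

Under noisy-OR, P(spike | causes) = 1 − (1−0.064)·∏(1−qᵢ) over the active causes.
Enumerate both values of nearby quarry blast and weight by the priors:
  P(spike | minor quake) = 0.720136·0.85 + 0.956901·0.15
        = 0.612116 + 0.143535 = 0.755651
The terms with nearby quarry blast present sum to 0.143535, so
  P(nearby quarry blast | spike, minor quake) = 0.143535 / 0.755651 ≈ 0.1899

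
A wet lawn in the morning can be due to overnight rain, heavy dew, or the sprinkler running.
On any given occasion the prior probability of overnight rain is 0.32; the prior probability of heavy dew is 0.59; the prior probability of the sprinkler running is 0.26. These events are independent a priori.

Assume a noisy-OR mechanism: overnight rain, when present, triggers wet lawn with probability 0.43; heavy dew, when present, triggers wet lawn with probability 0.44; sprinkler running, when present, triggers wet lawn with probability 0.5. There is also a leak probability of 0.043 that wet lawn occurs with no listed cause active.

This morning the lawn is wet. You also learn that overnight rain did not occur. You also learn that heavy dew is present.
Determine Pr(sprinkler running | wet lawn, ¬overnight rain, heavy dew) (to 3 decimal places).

Under noisy-OR, P(wet lawn | causes) = 1 − (1−0.043)·∏(1−qᵢ) over the active causes.
P(wet lawn | ¬overnight rain, heavy dew) = 0.46408×0.74 + 0.73204×0.26 = 0.343419 + 0.190330 = 0.533749
Of this, 0.190330 comes from 0.73204×0.26 (the sprinkler running=true cases).
Hence the posterior is 0.190330/0.533749 ≈ 0.357.

Pr(sprinkler running | wet lawn, ¬overnight rain, heavy dew) ≈ 0.357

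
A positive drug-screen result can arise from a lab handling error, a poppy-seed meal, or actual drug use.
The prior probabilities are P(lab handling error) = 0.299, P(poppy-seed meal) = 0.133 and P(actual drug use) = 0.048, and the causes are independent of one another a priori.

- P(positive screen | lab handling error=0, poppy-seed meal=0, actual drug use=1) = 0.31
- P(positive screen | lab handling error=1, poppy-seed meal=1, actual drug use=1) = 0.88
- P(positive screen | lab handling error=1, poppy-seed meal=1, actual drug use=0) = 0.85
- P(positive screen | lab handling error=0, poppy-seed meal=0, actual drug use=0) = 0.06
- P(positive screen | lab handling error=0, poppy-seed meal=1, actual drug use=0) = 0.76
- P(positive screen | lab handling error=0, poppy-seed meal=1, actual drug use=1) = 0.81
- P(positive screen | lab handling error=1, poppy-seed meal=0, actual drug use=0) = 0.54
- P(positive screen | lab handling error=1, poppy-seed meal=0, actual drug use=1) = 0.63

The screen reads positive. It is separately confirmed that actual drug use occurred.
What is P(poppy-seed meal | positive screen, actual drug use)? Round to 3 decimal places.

Sum P(positive screen|·) weighted by the priors over the 4 (lab handling error, poppy-seed meal) configurations:
  P(positive screen | actual drug use) = 0.31*0.701*0.867 + 0.81*0.701*0.133 + 0.63*0.299*0.867 + 0.88*0.299*0.133
        = 0.188408 + 0.075519 + 0.163317 + 0.034995 = 0.462239
Configurations with poppy-seed meal contribute 0.110514, so
  P(poppy-seed meal | positive screen, actual drug use) = 0.110514 / 0.462239 ≈ 0.239

P(poppy-seed meal | positive screen, actual drug use) ≈ 0.239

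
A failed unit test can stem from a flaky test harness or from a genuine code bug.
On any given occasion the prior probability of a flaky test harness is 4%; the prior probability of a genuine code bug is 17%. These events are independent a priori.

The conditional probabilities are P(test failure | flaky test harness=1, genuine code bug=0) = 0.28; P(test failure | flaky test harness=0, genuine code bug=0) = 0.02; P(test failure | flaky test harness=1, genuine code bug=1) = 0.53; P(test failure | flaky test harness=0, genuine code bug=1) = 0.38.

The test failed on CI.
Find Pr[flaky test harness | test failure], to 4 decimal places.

Pr[flaky test harness | test failure] ≈ 0.1420

P(test failure) = 0.02*0.96*0.83 + 0.38*0.96*0.17 + 0.28*0.04*0.83 + 0.53*0.04*0.17 = 0.015936 + 0.062016 + 0.009296 + 0.003604 = 0.090852
The flaky test harness-present share is 0.009296 + 0.003604 = 0.012900.
So P(flaky test harness | test failure) = 0.012900/0.090852 ≈ 0.1420.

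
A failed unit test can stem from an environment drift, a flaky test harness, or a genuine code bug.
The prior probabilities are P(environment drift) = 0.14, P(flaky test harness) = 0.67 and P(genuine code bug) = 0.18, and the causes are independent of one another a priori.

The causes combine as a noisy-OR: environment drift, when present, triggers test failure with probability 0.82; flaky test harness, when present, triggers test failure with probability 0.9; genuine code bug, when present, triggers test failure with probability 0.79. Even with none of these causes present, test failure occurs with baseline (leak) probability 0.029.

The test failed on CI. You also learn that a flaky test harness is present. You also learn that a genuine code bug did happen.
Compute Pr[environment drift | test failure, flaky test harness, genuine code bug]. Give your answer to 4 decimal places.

Pr[environment drift | test failure, flaky test harness, genuine code bug] ≈ 0.1421

Under noisy-OR, P(test failure | causes) = 1 − (1−0.029)·∏(1−qᵢ) over the active causes.
Sum P(test failure|·) weighted by the priors over both values of environment drift:
  P(test failure | flaky test harness, genuine code bug) = 0.979609·0.86 + 0.99633·0.14
        = 0.842464 + 0.139486 = 0.981950
Keeping only the environment drift-present terms gives 0.139486, so
  P(environment drift | test failure, flaky test harness, genuine code bug) = 0.139486 / 0.981950 ≈ 0.1421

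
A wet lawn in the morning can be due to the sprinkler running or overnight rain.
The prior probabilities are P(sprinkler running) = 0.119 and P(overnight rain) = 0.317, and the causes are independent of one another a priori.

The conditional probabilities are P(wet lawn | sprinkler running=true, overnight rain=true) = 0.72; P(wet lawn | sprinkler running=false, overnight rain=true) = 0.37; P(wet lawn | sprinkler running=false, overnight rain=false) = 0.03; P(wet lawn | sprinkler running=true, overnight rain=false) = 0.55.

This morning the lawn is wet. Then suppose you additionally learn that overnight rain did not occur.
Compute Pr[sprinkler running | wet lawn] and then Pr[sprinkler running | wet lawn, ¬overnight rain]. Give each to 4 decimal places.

Pr[sprinkler running | wet lawn] ≈ 0.3719; Pr[sprinkler running | wet lawn, ¬overnight rain] ≈ 0.7123

Sum P(wet lawn|·) weighted by the priors over the 4 (sprinkler running, overnight rain) configurations:
  P(wet lawn) = 0.03*0.881*0.683 + 0.37*0.881*0.317 + 0.55*0.119*0.683 + 0.72*0.119*0.317
        = 0.018052 + 0.103332 + 0.044702 + 0.027161 = 0.193247
The terms with sprinkler running present sum to 0.071863, so
  P(sprinkler running | wet lawn) = 0.071863 / 0.193247 ≈ 0.3719

Now also conditioning on overnight rain≠true:
Enumerate both values of sprinkler running and weight by the priors:
  P(wet lawn | ¬overnight rain) = 0.03×0.881 + 0.55×0.119
        = 0.026430 + 0.065450 = 0.091880
The terms with sprinkler running present sum to 0.065450, so
  P(sprinkler running | wet lawn, ¬overnight rain) = 0.065450 / 0.091880 ≈ 0.7123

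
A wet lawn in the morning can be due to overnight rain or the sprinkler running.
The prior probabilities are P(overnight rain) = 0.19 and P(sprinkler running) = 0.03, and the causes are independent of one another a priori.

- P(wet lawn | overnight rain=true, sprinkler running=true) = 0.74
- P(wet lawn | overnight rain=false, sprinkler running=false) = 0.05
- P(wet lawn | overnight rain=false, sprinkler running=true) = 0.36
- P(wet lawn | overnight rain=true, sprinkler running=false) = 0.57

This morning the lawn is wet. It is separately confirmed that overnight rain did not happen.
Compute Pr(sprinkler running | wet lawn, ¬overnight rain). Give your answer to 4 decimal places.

Pr(sprinkler running | wet lawn, ¬overnight rain) ≈ 0.1821

P(wet lawn | ¬overnight rain) = 0.05×0.97 + 0.36×0.03 = 0.048500 + 0.010800 = 0.059300
Of this, 0.010800 comes from 0.36×0.03 (the sprinkler running=true cases).
Hence the posterior is 0.010800/0.059300 ≈ 0.1821.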